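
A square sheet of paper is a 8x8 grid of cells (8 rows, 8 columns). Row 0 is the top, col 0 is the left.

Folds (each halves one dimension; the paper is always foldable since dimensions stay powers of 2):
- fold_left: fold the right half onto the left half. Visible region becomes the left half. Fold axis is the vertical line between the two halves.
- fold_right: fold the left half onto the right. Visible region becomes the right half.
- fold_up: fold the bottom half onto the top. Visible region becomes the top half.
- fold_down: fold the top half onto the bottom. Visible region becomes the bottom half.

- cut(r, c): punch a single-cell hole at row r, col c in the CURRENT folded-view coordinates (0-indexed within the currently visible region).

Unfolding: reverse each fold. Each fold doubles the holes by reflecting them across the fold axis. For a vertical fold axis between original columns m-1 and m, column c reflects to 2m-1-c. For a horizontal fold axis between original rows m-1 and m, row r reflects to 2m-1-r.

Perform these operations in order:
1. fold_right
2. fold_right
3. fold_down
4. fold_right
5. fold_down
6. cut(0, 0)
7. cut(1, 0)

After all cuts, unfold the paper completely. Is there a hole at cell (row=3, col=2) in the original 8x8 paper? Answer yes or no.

Answer: yes

Derivation:
Op 1 fold_right: fold axis v@4; visible region now rows[0,8) x cols[4,8) = 8x4
Op 2 fold_right: fold axis v@6; visible region now rows[0,8) x cols[6,8) = 8x2
Op 3 fold_down: fold axis h@4; visible region now rows[4,8) x cols[6,8) = 4x2
Op 4 fold_right: fold axis v@7; visible region now rows[4,8) x cols[7,8) = 4x1
Op 5 fold_down: fold axis h@6; visible region now rows[6,8) x cols[7,8) = 2x1
Op 6 cut(0, 0): punch at orig (6,7); cuts so far [(6, 7)]; region rows[6,8) x cols[7,8) = 2x1
Op 7 cut(1, 0): punch at orig (7,7); cuts so far [(6, 7), (7, 7)]; region rows[6,8) x cols[7,8) = 2x1
Unfold 1 (reflect across h@6): 4 holes -> [(4, 7), (5, 7), (6, 7), (7, 7)]
Unfold 2 (reflect across v@7): 8 holes -> [(4, 6), (4, 7), (5, 6), (5, 7), (6, 6), (6, 7), (7, 6), (7, 7)]
Unfold 3 (reflect across h@4): 16 holes -> [(0, 6), (0, 7), (1, 6), (1, 7), (2, 6), (2, 7), (3, 6), (3, 7), (4, 6), (4, 7), (5, 6), (5, 7), (6, 6), (6, 7), (7, 6), (7, 7)]
Unfold 4 (reflect across v@6): 32 holes -> [(0, 4), (0, 5), (0, 6), (0, 7), (1, 4), (1, 5), (1, 6), (1, 7), (2, 4), (2, 5), (2, 6), (2, 7), (3, 4), (3, 5), (3, 6), (3, 7), (4, 4), (4, 5), (4, 6), (4, 7), (5, 4), (5, 5), (5, 6), (5, 7), (6, 4), (6, 5), (6, 6), (6, 7), (7, 4), (7, 5), (7, 6), (7, 7)]
Unfold 5 (reflect across v@4): 64 holes -> [(0, 0), (0, 1), (0, 2), (0, 3), (0, 4), (0, 5), (0, 6), (0, 7), (1, 0), (1, 1), (1, 2), (1, 3), (1, 4), (1, 5), (1, 6), (1, 7), (2, 0), (2, 1), (2, 2), (2, 3), (2, 4), (2, 5), (2, 6), (2, 7), (3, 0), (3, 1), (3, 2), (3, 3), (3, 4), (3, 5), (3, 6), (3, 7), (4, 0), (4, 1), (4, 2), (4, 3), (4, 4), (4, 5), (4, 6), (4, 7), (5, 0), (5, 1), (5, 2), (5, 3), (5, 4), (5, 5), (5, 6), (5, 7), (6, 0), (6, 1), (6, 2), (6, 3), (6, 4), (6, 5), (6, 6), (6, 7), (7, 0), (7, 1), (7, 2), (7, 3), (7, 4), (7, 5), (7, 6), (7, 7)]
Holes: [(0, 0), (0, 1), (0, 2), (0, 3), (0, 4), (0, 5), (0, 6), (0, 7), (1, 0), (1, 1), (1, 2), (1, 3), (1, 4), (1, 5), (1, 6), (1, 7), (2, 0), (2, 1), (2, 2), (2, 3), (2, 4), (2, 5), (2, 6), (2, 7), (3, 0), (3, 1), (3, 2), (3, 3), (3, 4), (3, 5), (3, 6), (3, 7), (4, 0), (4, 1), (4, 2), (4, 3), (4, 4), (4, 5), (4, 6), (4, 7), (5, 0), (5, 1), (5, 2), (5, 3), (5, 4), (5, 5), (5, 6), (5, 7), (6, 0), (6, 1), (6, 2), (6, 3), (6, 4), (6, 5), (6, 6), (6, 7), (7, 0), (7, 1), (7, 2), (7, 3), (7, 4), (7, 5), (7, 6), (7, 7)]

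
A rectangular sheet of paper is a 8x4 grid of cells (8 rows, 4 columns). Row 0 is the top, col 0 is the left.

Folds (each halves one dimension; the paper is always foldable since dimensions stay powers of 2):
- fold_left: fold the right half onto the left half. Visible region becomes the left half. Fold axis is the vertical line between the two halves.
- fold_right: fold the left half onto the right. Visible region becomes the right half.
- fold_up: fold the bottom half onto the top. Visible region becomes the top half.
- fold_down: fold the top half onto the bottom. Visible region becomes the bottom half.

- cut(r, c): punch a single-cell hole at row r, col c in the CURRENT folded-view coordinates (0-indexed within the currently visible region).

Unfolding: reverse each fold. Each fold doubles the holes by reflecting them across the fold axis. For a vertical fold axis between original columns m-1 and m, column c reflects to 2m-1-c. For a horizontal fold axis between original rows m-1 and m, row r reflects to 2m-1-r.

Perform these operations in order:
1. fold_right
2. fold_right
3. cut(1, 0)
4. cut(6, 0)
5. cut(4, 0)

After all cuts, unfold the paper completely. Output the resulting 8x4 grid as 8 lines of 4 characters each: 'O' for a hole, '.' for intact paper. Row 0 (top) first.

Answer: ....
OOOO
....
....
OOOO
....
OOOO
....

Derivation:
Op 1 fold_right: fold axis v@2; visible region now rows[0,8) x cols[2,4) = 8x2
Op 2 fold_right: fold axis v@3; visible region now rows[0,8) x cols[3,4) = 8x1
Op 3 cut(1, 0): punch at orig (1,3); cuts so far [(1, 3)]; region rows[0,8) x cols[3,4) = 8x1
Op 4 cut(6, 0): punch at orig (6,3); cuts so far [(1, 3), (6, 3)]; region rows[0,8) x cols[3,4) = 8x1
Op 5 cut(4, 0): punch at orig (4,3); cuts so far [(1, 3), (4, 3), (6, 3)]; region rows[0,8) x cols[3,4) = 8x1
Unfold 1 (reflect across v@3): 6 holes -> [(1, 2), (1, 3), (4, 2), (4, 3), (6, 2), (6, 3)]
Unfold 2 (reflect across v@2): 12 holes -> [(1, 0), (1, 1), (1, 2), (1, 3), (4, 0), (4, 1), (4, 2), (4, 3), (6, 0), (6, 1), (6, 2), (6, 3)]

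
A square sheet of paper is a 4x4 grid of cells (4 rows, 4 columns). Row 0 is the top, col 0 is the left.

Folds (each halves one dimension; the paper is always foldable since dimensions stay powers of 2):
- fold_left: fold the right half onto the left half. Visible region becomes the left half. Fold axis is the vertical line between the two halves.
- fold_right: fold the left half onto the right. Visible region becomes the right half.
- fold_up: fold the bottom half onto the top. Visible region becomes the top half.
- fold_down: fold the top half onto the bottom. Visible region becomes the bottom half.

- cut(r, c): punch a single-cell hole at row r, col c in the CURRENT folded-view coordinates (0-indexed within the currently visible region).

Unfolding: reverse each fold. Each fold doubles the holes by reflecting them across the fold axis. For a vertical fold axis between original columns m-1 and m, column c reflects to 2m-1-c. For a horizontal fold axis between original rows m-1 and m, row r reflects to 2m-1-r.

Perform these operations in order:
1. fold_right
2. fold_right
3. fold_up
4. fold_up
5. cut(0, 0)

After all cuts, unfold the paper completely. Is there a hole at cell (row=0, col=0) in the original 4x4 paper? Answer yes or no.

Answer: yes

Derivation:
Op 1 fold_right: fold axis v@2; visible region now rows[0,4) x cols[2,4) = 4x2
Op 2 fold_right: fold axis v@3; visible region now rows[0,4) x cols[3,4) = 4x1
Op 3 fold_up: fold axis h@2; visible region now rows[0,2) x cols[3,4) = 2x1
Op 4 fold_up: fold axis h@1; visible region now rows[0,1) x cols[3,4) = 1x1
Op 5 cut(0, 0): punch at orig (0,3); cuts so far [(0, 3)]; region rows[0,1) x cols[3,4) = 1x1
Unfold 1 (reflect across h@1): 2 holes -> [(0, 3), (1, 3)]
Unfold 2 (reflect across h@2): 4 holes -> [(0, 3), (1, 3), (2, 3), (3, 3)]
Unfold 3 (reflect across v@3): 8 holes -> [(0, 2), (0, 3), (1, 2), (1, 3), (2, 2), (2, 3), (3, 2), (3, 3)]
Unfold 4 (reflect across v@2): 16 holes -> [(0, 0), (0, 1), (0, 2), (0, 3), (1, 0), (1, 1), (1, 2), (1, 3), (2, 0), (2, 1), (2, 2), (2, 3), (3, 0), (3, 1), (3, 2), (3, 3)]
Holes: [(0, 0), (0, 1), (0, 2), (0, 3), (1, 0), (1, 1), (1, 2), (1, 3), (2, 0), (2, 1), (2, 2), (2, 3), (3, 0), (3, 1), (3, 2), (3, 3)]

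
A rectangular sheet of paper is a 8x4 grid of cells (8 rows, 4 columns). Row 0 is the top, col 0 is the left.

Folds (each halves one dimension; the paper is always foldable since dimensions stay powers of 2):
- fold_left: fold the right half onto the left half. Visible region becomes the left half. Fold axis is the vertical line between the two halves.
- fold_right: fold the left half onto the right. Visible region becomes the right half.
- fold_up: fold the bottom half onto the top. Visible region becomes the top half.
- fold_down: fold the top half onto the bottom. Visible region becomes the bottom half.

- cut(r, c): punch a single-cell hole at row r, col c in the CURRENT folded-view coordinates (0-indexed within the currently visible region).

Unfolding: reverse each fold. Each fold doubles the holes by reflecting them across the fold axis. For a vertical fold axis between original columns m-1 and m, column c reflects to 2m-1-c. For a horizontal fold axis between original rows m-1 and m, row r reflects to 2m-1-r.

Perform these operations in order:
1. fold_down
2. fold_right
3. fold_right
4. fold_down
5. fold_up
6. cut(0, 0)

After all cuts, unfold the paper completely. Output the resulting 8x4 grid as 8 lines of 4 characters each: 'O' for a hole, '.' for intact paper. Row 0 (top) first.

Op 1 fold_down: fold axis h@4; visible region now rows[4,8) x cols[0,4) = 4x4
Op 2 fold_right: fold axis v@2; visible region now rows[4,8) x cols[2,4) = 4x2
Op 3 fold_right: fold axis v@3; visible region now rows[4,8) x cols[3,4) = 4x1
Op 4 fold_down: fold axis h@6; visible region now rows[6,8) x cols[3,4) = 2x1
Op 5 fold_up: fold axis h@7; visible region now rows[6,7) x cols[3,4) = 1x1
Op 6 cut(0, 0): punch at orig (6,3); cuts so far [(6, 3)]; region rows[6,7) x cols[3,4) = 1x1
Unfold 1 (reflect across h@7): 2 holes -> [(6, 3), (7, 3)]
Unfold 2 (reflect across h@6): 4 holes -> [(4, 3), (5, 3), (6, 3), (7, 3)]
Unfold 3 (reflect across v@3): 8 holes -> [(4, 2), (4, 3), (5, 2), (5, 3), (6, 2), (6, 3), (7, 2), (7, 3)]
Unfold 4 (reflect across v@2): 16 holes -> [(4, 0), (4, 1), (4, 2), (4, 3), (5, 0), (5, 1), (5, 2), (5, 3), (6, 0), (6, 1), (6, 2), (6, 3), (7, 0), (7, 1), (7, 2), (7, 3)]
Unfold 5 (reflect across h@4): 32 holes -> [(0, 0), (0, 1), (0, 2), (0, 3), (1, 0), (1, 1), (1, 2), (1, 3), (2, 0), (2, 1), (2, 2), (2, 3), (3, 0), (3, 1), (3, 2), (3, 3), (4, 0), (4, 1), (4, 2), (4, 3), (5, 0), (5, 1), (5, 2), (5, 3), (6, 0), (6, 1), (6, 2), (6, 3), (7, 0), (7, 1), (7, 2), (7, 3)]

Answer: OOOO
OOOO
OOOO
OOOO
OOOO
OOOO
OOOO
OOOO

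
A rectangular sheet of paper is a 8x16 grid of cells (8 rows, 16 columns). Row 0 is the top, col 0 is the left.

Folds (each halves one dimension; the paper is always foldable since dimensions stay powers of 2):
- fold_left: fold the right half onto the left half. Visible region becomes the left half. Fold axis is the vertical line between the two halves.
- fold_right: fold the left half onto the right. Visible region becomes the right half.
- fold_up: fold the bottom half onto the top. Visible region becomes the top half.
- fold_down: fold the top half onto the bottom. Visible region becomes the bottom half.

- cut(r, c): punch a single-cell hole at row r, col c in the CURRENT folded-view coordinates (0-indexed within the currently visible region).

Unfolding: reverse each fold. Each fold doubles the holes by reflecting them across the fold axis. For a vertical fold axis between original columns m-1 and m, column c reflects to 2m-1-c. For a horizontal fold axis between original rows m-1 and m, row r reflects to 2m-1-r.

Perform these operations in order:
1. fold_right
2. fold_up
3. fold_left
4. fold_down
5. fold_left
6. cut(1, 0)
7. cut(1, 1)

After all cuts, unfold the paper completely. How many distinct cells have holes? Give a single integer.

Answer: 64

Derivation:
Op 1 fold_right: fold axis v@8; visible region now rows[0,8) x cols[8,16) = 8x8
Op 2 fold_up: fold axis h@4; visible region now rows[0,4) x cols[8,16) = 4x8
Op 3 fold_left: fold axis v@12; visible region now rows[0,4) x cols[8,12) = 4x4
Op 4 fold_down: fold axis h@2; visible region now rows[2,4) x cols[8,12) = 2x4
Op 5 fold_left: fold axis v@10; visible region now rows[2,4) x cols[8,10) = 2x2
Op 6 cut(1, 0): punch at orig (3,8); cuts so far [(3, 8)]; region rows[2,4) x cols[8,10) = 2x2
Op 7 cut(1, 1): punch at orig (3,9); cuts so far [(3, 8), (3, 9)]; region rows[2,4) x cols[8,10) = 2x2
Unfold 1 (reflect across v@10): 4 holes -> [(3, 8), (3, 9), (3, 10), (3, 11)]
Unfold 2 (reflect across h@2): 8 holes -> [(0, 8), (0, 9), (0, 10), (0, 11), (3, 8), (3, 9), (3, 10), (3, 11)]
Unfold 3 (reflect across v@12): 16 holes -> [(0, 8), (0, 9), (0, 10), (0, 11), (0, 12), (0, 13), (0, 14), (0, 15), (3, 8), (3, 9), (3, 10), (3, 11), (3, 12), (3, 13), (3, 14), (3, 15)]
Unfold 4 (reflect across h@4): 32 holes -> [(0, 8), (0, 9), (0, 10), (0, 11), (0, 12), (0, 13), (0, 14), (0, 15), (3, 8), (3, 9), (3, 10), (3, 11), (3, 12), (3, 13), (3, 14), (3, 15), (4, 8), (4, 9), (4, 10), (4, 11), (4, 12), (4, 13), (4, 14), (4, 15), (7, 8), (7, 9), (7, 10), (7, 11), (7, 12), (7, 13), (7, 14), (7, 15)]
Unfold 5 (reflect across v@8): 64 holes -> [(0, 0), (0, 1), (0, 2), (0, 3), (0, 4), (0, 5), (0, 6), (0, 7), (0, 8), (0, 9), (0, 10), (0, 11), (0, 12), (0, 13), (0, 14), (0, 15), (3, 0), (3, 1), (3, 2), (3, 3), (3, 4), (3, 5), (3, 6), (3, 7), (3, 8), (3, 9), (3, 10), (3, 11), (3, 12), (3, 13), (3, 14), (3, 15), (4, 0), (4, 1), (4, 2), (4, 3), (4, 4), (4, 5), (4, 6), (4, 7), (4, 8), (4, 9), (4, 10), (4, 11), (4, 12), (4, 13), (4, 14), (4, 15), (7, 0), (7, 1), (7, 2), (7, 3), (7, 4), (7, 5), (7, 6), (7, 7), (7, 8), (7, 9), (7, 10), (7, 11), (7, 12), (7, 13), (7, 14), (7, 15)]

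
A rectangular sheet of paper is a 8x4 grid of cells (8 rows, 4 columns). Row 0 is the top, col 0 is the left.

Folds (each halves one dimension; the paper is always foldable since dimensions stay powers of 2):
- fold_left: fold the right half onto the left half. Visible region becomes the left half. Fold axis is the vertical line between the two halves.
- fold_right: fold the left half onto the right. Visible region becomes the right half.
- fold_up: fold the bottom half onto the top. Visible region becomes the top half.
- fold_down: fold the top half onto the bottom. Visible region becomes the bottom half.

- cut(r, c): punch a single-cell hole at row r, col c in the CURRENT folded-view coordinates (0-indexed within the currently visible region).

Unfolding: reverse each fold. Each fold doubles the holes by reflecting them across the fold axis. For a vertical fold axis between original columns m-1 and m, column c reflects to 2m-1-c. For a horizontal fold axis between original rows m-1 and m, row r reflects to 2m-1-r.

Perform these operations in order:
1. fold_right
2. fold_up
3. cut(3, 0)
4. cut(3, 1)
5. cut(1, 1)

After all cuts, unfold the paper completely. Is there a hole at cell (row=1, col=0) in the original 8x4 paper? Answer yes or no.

Op 1 fold_right: fold axis v@2; visible region now rows[0,8) x cols[2,4) = 8x2
Op 2 fold_up: fold axis h@4; visible region now rows[0,4) x cols[2,4) = 4x2
Op 3 cut(3, 0): punch at orig (3,2); cuts so far [(3, 2)]; region rows[0,4) x cols[2,4) = 4x2
Op 4 cut(3, 1): punch at orig (3,3); cuts so far [(3, 2), (3, 3)]; region rows[0,4) x cols[2,4) = 4x2
Op 5 cut(1, 1): punch at orig (1,3); cuts so far [(1, 3), (3, 2), (3, 3)]; region rows[0,4) x cols[2,4) = 4x2
Unfold 1 (reflect across h@4): 6 holes -> [(1, 3), (3, 2), (3, 3), (4, 2), (4, 3), (6, 3)]
Unfold 2 (reflect across v@2): 12 holes -> [(1, 0), (1, 3), (3, 0), (3, 1), (3, 2), (3, 3), (4, 0), (4, 1), (4, 2), (4, 3), (6, 0), (6, 3)]
Holes: [(1, 0), (1, 3), (3, 0), (3, 1), (3, 2), (3, 3), (4, 0), (4, 1), (4, 2), (4, 3), (6, 0), (6, 3)]

Answer: yes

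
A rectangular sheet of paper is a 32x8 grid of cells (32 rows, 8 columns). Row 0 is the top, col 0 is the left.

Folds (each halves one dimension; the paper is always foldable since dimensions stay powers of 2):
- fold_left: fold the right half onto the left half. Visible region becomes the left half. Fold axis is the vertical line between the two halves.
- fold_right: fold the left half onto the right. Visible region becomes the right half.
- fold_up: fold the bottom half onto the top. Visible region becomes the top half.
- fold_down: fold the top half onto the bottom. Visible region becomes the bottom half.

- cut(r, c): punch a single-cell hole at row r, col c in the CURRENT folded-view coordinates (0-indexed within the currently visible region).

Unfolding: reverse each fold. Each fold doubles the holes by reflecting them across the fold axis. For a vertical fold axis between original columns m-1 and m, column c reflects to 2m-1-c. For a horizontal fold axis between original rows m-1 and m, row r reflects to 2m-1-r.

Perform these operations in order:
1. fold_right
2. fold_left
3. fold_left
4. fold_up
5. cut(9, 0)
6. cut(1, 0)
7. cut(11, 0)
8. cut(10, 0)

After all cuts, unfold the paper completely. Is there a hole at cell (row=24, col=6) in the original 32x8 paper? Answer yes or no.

Answer: no

Derivation:
Op 1 fold_right: fold axis v@4; visible region now rows[0,32) x cols[4,8) = 32x4
Op 2 fold_left: fold axis v@6; visible region now rows[0,32) x cols[4,6) = 32x2
Op 3 fold_left: fold axis v@5; visible region now rows[0,32) x cols[4,5) = 32x1
Op 4 fold_up: fold axis h@16; visible region now rows[0,16) x cols[4,5) = 16x1
Op 5 cut(9, 0): punch at orig (9,4); cuts so far [(9, 4)]; region rows[0,16) x cols[4,5) = 16x1
Op 6 cut(1, 0): punch at orig (1,4); cuts so far [(1, 4), (9, 4)]; region rows[0,16) x cols[4,5) = 16x1
Op 7 cut(11, 0): punch at orig (11,4); cuts so far [(1, 4), (9, 4), (11, 4)]; region rows[0,16) x cols[4,5) = 16x1
Op 8 cut(10, 0): punch at orig (10,4); cuts so far [(1, 4), (9, 4), (10, 4), (11, 4)]; region rows[0,16) x cols[4,5) = 16x1
Unfold 1 (reflect across h@16): 8 holes -> [(1, 4), (9, 4), (10, 4), (11, 4), (20, 4), (21, 4), (22, 4), (30, 4)]
Unfold 2 (reflect across v@5): 16 holes -> [(1, 4), (1, 5), (9, 4), (9, 5), (10, 4), (10, 5), (11, 4), (11, 5), (20, 4), (20, 5), (21, 4), (21, 5), (22, 4), (22, 5), (30, 4), (30, 5)]
Unfold 3 (reflect across v@6): 32 holes -> [(1, 4), (1, 5), (1, 6), (1, 7), (9, 4), (9, 5), (9, 6), (9, 7), (10, 4), (10, 5), (10, 6), (10, 7), (11, 4), (11, 5), (11, 6), (11, 7), (20, 4), (20, 5), (20, 6), (20, 7), (21, 4), (21, 5), (21, 6), (21, 7), (22, 4), (22, 5), (22, 6), (22, 7), (30, 4), (30, 5), (30, 6), (30, 7)]
Unfold 4 (reflect across v@4): 64 holes -> [(1, 0), (1, 1), (1, 2), (1, 3), (1, 4), (1, 5), (1, 6), (1, 7), (9, 0), (9, 1), (9, 2), (9, 3), (9, 4), (9, 5), (9, 6), (9, 7), (10, 0), (10, 1), (10, 2), (10, 3), (10, 4), (10, 5), (10, 6), (10, 7), (11, 0), (11, 1), (11, 2), (11, 3), (11, 4), (11, 5), (11, 6), (11, 7), (20, 0), (20, 1), (20, 2), (20, 3), (20, 4), (20, 5), (20, 6), (20, 7), (21, 0), (21, 1), (21, 2), (21, 3), (21, 4), (21, 5), (21, 6), (21, 7), (22, 0), (22, 1), (22, 2), (22, 3), (22, 4), (22, 5), (22, 6), (22, 7), (30, 0), (30, 1), (30, 2), (30, 3), (30, 4), (30, 5), (30, 6), (30, 7)]
Holes: [(1, 0), (1, 1), (1, 2), (1, 3), (1, 4), (1, 5), (1, 6), (1, 7), (9, 0), (9, 1), (9, 2), (9, 3), (9, 4), (9, 5), (9, 6), (9, 7), (10, 0), (10, 1), (10, 2), (10, 3), (10, 4), (10, 5), (10, 6), (10, 7), (11, 0), (11, 1), (11, 2), (11, 3), (11, 4), (11, 5), (11, 6), (11, 7), (20, 0), (20, 1), (20, 2), (20, 3), (20, 4), (20, 5), (20, 6), (20, 7), (21, 0), (21, 1), (21, 2), (21, 3), (21, 4), (21, 5), (21, 6), (21, 7), (22, 0), (22, 1), (22, 2), (22, 3), (22, 4), (22, 5), (22, 6), (22, 7), (30, 0), (30, 1), (30, 2), (30, 3), (30, 4), (30, 5), (30, 6), (30, 7)]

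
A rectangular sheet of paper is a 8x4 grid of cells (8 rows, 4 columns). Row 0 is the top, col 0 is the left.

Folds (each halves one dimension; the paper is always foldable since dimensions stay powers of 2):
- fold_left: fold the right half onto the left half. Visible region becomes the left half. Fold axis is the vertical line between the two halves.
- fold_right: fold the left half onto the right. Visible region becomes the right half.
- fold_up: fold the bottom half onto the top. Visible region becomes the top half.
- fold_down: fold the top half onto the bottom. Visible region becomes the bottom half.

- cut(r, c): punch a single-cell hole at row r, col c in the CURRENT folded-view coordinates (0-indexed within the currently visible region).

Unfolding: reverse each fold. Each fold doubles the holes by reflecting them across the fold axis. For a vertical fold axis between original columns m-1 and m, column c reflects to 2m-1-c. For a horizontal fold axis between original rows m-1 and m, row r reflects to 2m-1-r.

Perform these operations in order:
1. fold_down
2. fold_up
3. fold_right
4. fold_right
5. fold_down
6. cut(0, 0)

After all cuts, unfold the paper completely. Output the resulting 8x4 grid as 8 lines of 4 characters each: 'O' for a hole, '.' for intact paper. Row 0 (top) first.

Answer: OOOO
OOOO
OOOO
OOOO
OOOO
OOOO
OOOO
OOOO

Derivation:
Op 1 fold_down: fold axis h@4; visible region now rows[4,8) x cols[0,4) = 4x4
Op 2 fold_up: fold axis h@6; visible region now rows[4,6) x cols[0,4) = 2x4
Op 3 fold_right: fold axis v@2; visible region now rows[4,6) x cols[2,4) = 2x2
Op 4 fold_right: fold axis v@3; visible region now rows[4,6) x cols[3,4) = 2x1
Op 5 fold_down: fold axis h@5; visible region now rows[5,6) x cols[3,4) = 1x1
Op 6 cut(0, 0): punch at orig (5,3); cuts so far [(5, 3)]; region rows[5,6) x cols[3,4) = 1x1
Unfold 1 (reflect across h@5): 2 holes -> [(4, 3), (5, 3)]
Unfold 2 (reflect across v@3): 4 holes -> [(4, 2), (4, 3), (5, 2), (5, 3)]
Unfold 3 (reflect across v@2): 8 holes -> [(4, 0), (4, 1), (4, 2), (4, 3), (5, 0), (5, 1), (5, 2), (5, 3)]
Unfold 4 (reflect across h@6): 16 holes -> [(4, 0), (4, 1), (4, 2), (4, 3), (5, 0), (5, 1), (5, 2), (5, 3), (6, 0), (6, 1), (6, 2), (6, 3), (7, 0), (7, 1), (7, 2), (7, 3)]
Unfold 5 (reflect across h@4): 32 holes -> [(0, 0), (0, 1), (0, 2), (0, 3), (1, 0), (1, 1), (1, 2), (1, 3), (2, 0), (2, 1), (2, 2), (2, 3), (3, 0), (3, 1), (3, 2), (3, 3), (4, 0), (4, 1), (4, 2), (4, 3), (5, 0), (5, 1), (5, 2), (5, 3), (6, 0), (6, 1), (6, 2), (6, 3), (7, 0), (7, 1), (7, 2), (7, 3)]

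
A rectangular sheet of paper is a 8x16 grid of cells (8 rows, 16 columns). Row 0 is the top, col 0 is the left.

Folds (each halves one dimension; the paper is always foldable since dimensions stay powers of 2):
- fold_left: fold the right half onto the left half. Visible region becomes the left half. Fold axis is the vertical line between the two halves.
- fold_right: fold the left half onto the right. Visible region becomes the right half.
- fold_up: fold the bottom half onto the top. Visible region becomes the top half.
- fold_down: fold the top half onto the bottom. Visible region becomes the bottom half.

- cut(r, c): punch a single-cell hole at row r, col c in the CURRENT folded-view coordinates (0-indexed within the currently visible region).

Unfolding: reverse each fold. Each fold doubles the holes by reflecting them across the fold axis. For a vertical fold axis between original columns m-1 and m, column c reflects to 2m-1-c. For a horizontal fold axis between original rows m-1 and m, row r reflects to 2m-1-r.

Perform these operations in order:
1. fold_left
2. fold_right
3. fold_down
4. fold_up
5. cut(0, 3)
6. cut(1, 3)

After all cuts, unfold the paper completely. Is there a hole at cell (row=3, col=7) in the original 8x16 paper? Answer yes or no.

Op 1 fold_left: fold axis v@8; visible region now rows[0,8) x cols[0,8) = 8x8
Op 2 fold_right: fold axis v@4; visible region now rows[0,8) x cols[4,8) = 8x4
Op 3 fold_down: fold axis h@4; visible region now rows[4,8) x cols[4,8) = 4x4
Op 4 fold_up: fold axis h@6; visible region now rows[4,6) x cols[4,8) = 2x4
Op 5 cut(0, 3): punch at orig (4,7); cuts so far [(4, 7)]; region rows[4,6) x cols[4,8) = 2x4
Op 6 cut(1, 3): punch at orig (5,7); cuts so far [(4, 7), (5, 7)]; region rows[4,6) x cols[4,8) = 2x4
Unfold 1 (reflect across h@6): 4 holes -> [(4, 7), (5, 7), (6, 7), (7, 7)]
Unfold 2 (reflect across h@4): 8 holes -> [(0, 7), (1, 7), (2, 7), (3, 7), (4, 7), (5, 7), (6, 7), (7, 7)]
Unfold 3 (reflect across v@4): 16 holes -> [(0, 0), (0, 7), (1, 0), (1, 7), (2, 0), (2, 7), (3, 0), (3, 7), (4, 0), (4, 7), (5, 0), (5, 7), (6, 0), (6, 7), (7, 0), (7, 7)]
Unfold 4 (reflect across v@8): 32 holes -> [(0, 0), (0, 7), (0, 8), (0, 15), (1, 0), (1, 7), (1, 8), (1, 15), (2, 0), (2, 7), (2, 8), (2, 15), (3, 0), (3, 7), (3, 8), (3, 15), (4, 0), (4, 7), (4, 8), (4, 15), (5, 0), (5, 7), (5, 8), (5, 15), (6, 0), (6, 7), (6, 8), (6, 15), (7, 0), (7, 7), (7, 8), (7, 15)]
Holes: [(0, 0), (0, 7), (0, 8), (0, 15), (1, 0), (1, 7), (1, 8), (1, 15), (2, 0), (2, 7), (2, 8), (2, 15), (3, 0), (3, 7), (3, 8), (3, 15), (4, 0), (4, 7), (4, 8), (4, 15), (5, 0), (5, 7), (5, 8), (5, 15), (6, 0), (6, 7), (6, 8), (6, 15), (7, 0), (7, 7), (7, 8), (7, 15)]

Answer: yes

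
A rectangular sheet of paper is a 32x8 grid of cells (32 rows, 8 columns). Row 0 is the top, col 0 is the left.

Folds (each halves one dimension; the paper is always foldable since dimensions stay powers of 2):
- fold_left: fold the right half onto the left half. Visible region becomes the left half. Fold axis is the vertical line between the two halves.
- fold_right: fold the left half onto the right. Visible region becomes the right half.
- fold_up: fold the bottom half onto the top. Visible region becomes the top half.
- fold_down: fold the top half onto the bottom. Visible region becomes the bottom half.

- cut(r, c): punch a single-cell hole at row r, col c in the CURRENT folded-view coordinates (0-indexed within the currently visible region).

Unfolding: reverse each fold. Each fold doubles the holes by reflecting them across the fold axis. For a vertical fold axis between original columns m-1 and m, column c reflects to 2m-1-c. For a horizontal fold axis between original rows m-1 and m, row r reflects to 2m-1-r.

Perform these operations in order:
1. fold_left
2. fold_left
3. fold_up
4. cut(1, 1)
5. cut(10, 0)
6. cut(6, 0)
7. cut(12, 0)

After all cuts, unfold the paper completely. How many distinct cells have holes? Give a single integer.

Answer: 32

Derivation:
Op 1 fold_left: fold axis v@4; visible region now rows[0,32) x cols[0,4) = 32x4
Op 2 fold_left: fold axis v@2; visible region now rows[0,32) x cols[0,2) = 32x2
Op 3 fold_up: fold axis h@16; visible region now rows[0,16) x cols[0,2) = 16x2
Op 4 cut(1, 1): punch at orig (1,1); cuts so far [(1, 1)]; region rows[0,16) x cols[0,2) = 16x2
Op 5 cut(10, 0): punch at orig (10,0); cuts so far [(1, 1), (10, 0)]; region rows[0,16) x cols[0,2) = 16x2
Op 6 cut(6, 0): punch at orig (6,0); cuts so far [(1, 1), (6, 0), (10, 0)]; region rows[0,16) x cols[0,2) = 16x2
Op 7 cut(12, 0): punch at orig (12,0); cuts so far [(1, 1), (6, 0), (10, 0), (12, 0)]; region rows[0,16) x cols[0,2) = 16x2
Unfold 1 (reflect across h@16): 8 holes -> [(1, 1), (6, 0), (10, 0), (12, 0), (19, 0), (21, 0), (25, 0), (30, 1)]
Unfold 2 (reflect across v@2): 16 holes -> [(1, 1), (1, 2), (6, 0), (6, 3), (10, 0), (10, 3), (12, 0), (12, 3), (19, 0), (19, 3), (21, 0), (21, 3), (25, 0), (25, 3), (30, 1), (30, 2)]
Unfold 3 (reflect across v@4): 32 holes -> [(1, 1), (1, 2), (1, 5), (1, 6), (6, 0), (6, 3), (6, 4), (6, 7), (10, 0), (10, 3), (10, 4), (10, 7), (12, 0), (12, 3), (12, 4), (12, 7), (19, 0), (19, 3), (19, 4), (19, 7), (21, 0), (21, 3), (21, 4), (21, 7), (25, 0), (25, 3), (25, 4), (25, 7), (30, 1), (30, 2), (30, 5), (30, 6)]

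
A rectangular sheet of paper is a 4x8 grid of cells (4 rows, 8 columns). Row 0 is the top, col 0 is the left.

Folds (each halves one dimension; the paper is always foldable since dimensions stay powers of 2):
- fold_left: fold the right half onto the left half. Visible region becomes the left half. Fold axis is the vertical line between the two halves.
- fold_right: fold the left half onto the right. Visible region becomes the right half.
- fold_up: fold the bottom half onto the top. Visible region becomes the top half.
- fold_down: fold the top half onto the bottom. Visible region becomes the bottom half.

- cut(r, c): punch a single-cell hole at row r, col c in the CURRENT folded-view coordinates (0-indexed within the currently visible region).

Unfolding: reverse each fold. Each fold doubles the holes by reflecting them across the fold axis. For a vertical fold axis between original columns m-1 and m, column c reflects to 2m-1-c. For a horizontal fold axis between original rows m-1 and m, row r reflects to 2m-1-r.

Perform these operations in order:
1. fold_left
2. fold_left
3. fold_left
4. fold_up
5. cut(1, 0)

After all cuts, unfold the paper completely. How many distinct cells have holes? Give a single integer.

Answer: 16

Derivation:
Op 1 fold_left: fold axis v@4; visible region now rows[0,4) x cols[0,4) = 4x4
Op 2 fold_left: fold axis v@2; visible region now rows[0,4) x cols[0,2) = 4x2
Op 3 fold_left: fold axis v@1; visible region now rows[0,4) x cols[0,1) = 4x1
Op 4 fold_up: fold axis h@2; visible region now rows[0,2) x cols[0,1) = 2x1
Op 5 cut(1, 0): punch at orig (1,0); cuts so far [(1, 0)]; region rows[0,2) x cols[0,1) = 2x1
Unfold 1 (reflect across h@2): 2 holes -> [(1, 0), (2, 0)]
Unfold 2 (reflect across v@1): 4 holes -> [(1, 0), (1, 1), (2, 0), (2, 1)]
Unfold 3 (reflect across v@2): 8 holes -> [(1, 0), (1, 1), (1, 2), (1, 3), (2, 0), (2, 1), (2, 2), (2, 3)]
Unfold 4 (reflect across v@4): 16 holes -> [(1, 0), (1, 1), (1, 2), (1, 3), (1, 4), (1, 5), (1, 6), (1, 7), (2, 0), (2, 1), (2, 2), (2, 3), (2, 4), (2, 5), (2, 6), (2, 7)]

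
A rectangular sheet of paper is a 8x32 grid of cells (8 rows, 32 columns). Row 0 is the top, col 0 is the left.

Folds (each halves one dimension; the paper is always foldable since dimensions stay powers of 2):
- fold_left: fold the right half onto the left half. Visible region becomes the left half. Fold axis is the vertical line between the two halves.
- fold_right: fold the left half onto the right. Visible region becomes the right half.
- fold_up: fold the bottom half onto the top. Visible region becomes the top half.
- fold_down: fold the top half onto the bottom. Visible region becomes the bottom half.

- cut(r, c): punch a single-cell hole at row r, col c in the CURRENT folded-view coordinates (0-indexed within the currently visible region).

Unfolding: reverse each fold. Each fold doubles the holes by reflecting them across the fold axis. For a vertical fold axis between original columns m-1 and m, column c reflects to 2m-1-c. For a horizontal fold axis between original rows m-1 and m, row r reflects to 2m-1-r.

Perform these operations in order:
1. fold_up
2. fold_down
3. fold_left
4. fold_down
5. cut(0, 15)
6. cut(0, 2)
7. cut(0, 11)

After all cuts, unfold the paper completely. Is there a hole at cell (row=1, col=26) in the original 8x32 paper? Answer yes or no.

Op 1 fold_up: fold axis h@4; visible region now rows[0,4) x cols[0,32) = 4x32
Op 2 fold_down: fold axis h@2; visible region now rows[2,4) x cols[0,32) = 2x32
Op 3 fold_left: fold axis v@16; visible region now rows[2,4) x cols[0,16) = 2x16
Op 4 fold_down: fold axis h@3; visible region now rows[3,4) x cols[0,16) = 1x16
Op 5 cut(0, 15): punch at orig (3,15); cuts so far [(3, 15)]; region rows[3,4) x cols[0,16) = 1x16
Op 6 cut(0, 2): punch at orig (3,2); cuts so far [(3, 2), (3, 15)]; region rows[3,4) x cols[0,16) = 1x16
Op 7 cut(0, 11): punch at orig (3,11); cuts so far [(3, 2), (3, 11), (3, 15)]; region rows[3,4) x cols[0,16) = 1x16
Unfold 1 (reflect across h@3): 6 holes -> [(2, 2), (2, 11), (2, 15), (3, 2), (3, 11), (3, 15)]
Unfold 2 (reflect across v@16): 12 holes -> [(2, 2), (2, 11), (2, 15), (2, 16), (2, 20), (2, 29), (3, 2), (3, 11), (3, 15), (3, 16), (3, 20), (3, 29)]
Unfold 3 (reflect across h@2): 24 holes -> [(0, 2), (0, 11), (0, 15), (0, 16), (0, 20), (0, 29), (1, 2), (1, 11), (1, 15), (1, 16), (1, 20), (1, 29), (2, 2), (2, 11), (2, 15), (2, 16), (2, 20), (2, 29), (3, 2), (3, 11), (3, 15), (3, 16), (3, 20), (3, 29)]
Unfold 4 (reflect across h@4): 48 holes -> [(0, 2), (0, 11), (0, 15), (0, 16), (0, 20), (0, 29), (1, 2), (1, 11), (1, 15), (1, 16), (1, 20), (1, 29), (2, 2), (2, 11), (2, 15), (2, 16), (2, 20), (2, 29), (3, 2), (3, 11), (3, 15), (3, 16), (3, 20), (3, 29), (4, 2), (4, 11), (4, 15), (4, 16), (4, 20), (4, 29), (5, 2), (5, 11), (5, 15), (5, 16), (5, 20), (5, 29), (6, 2), (6, 11), (6, 15), (6, 16), (6, 20), (6, 29), (7, 2), (7, 11), (7, 15), (7, 16), (7, 20), (7, 29)]
Holes: [(0, 2), (0, 11), (0, 15), (0, 16), (0, 20), (0, 29), (1, 2), (1, 11), (1, 15), (1, 16), (1, 20), (1, 29), (2, 2), (2, 11), (2, 15), (2, 16), (2, 20), (2, 29), (3, 2), (3, 11), (3, 15), (3, 16), (3, 20), (3, 29), (4, 2), (4, 11), (4, 15), (4, 16), (4, 20), (4, 29), (5, 2), (5, 11), (5, 15), (5, 16), (5, 20), (5, 29), (6, 2), (6, 11), (6, 15), (6, 16), (6, 20), (6, 29), (7, 2), (7, 11), (7, 15), (7, 16), (7, 20), (7, 29)]

Answer: no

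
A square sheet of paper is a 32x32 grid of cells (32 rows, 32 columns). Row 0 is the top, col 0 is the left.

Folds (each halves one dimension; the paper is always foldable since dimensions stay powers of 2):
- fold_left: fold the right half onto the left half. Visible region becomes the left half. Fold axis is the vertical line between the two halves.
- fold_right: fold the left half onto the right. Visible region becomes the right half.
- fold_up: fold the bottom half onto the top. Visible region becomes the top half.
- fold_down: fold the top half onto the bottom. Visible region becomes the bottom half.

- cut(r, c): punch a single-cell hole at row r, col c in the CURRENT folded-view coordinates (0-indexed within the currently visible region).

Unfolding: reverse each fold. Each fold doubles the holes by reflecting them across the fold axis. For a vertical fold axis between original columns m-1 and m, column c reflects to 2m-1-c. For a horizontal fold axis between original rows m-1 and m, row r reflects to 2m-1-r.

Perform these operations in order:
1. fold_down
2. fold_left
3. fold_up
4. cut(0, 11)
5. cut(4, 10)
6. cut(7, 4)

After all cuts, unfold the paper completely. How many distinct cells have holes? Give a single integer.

Answer: 24

Derivation:
Op 1 fold_down: fold axis h@16; visible region now rows[16,32) x cols[0,32) = 16x32
Op 2 fold_left: fold axis v@16; visible region now rows[16,32) x cols[0,16) = 16x16
Op 3 fold_up: fold axis h@24; visible region now rows[16,24) x cols[0,16) = 8x16
Op 4 cut(0, 11): punch at orig (16,11); cuts so far [(16, 11)]; region rows[16,24) x cols[0,16) = 8x16
Op 5 cut(4, 10): punch at orig (20,10); cuts so far [(16, 11), (20, 10)]; region rows[16,24) x cols[0,16) = 8x16
Op 6 cut(7, 4): punch at orig (23,4); cuts so far [(16, 11), (20, 10), (23, 4)]; region rows[16,24) x cols[0,16) = 8x16
Unfold 1 (reflect across h@24): 6 holes -> [(16, 11), (20, 10), (23, 4), (24, 4), (27, 10), (31, 11)]
Unfold 2 (reflect across v@16): 12 holes -> [(16, 11), (16, 20), (20, 10), (20, 21), (23, 4), (23, 27), (24, 4), (24, 27), (27, 10), (27, 21), (31, 11), (31, 20)]
Unfold 3 (reflect across h@16): 24 holes -> [(0, 11), (0, 20), (4, 10), (4, 21), (7, 4), (7, 27), (8, 4), (8, 27), (11, 10), (11, 21), (15, 11), (15, 20), (16, 11), (16, 20), (20, 10), (20, 21), (23, 4), (23, 27), (24, 4), (24, 27), (27, 10), (27, 21), (31, 11), (31, 20)]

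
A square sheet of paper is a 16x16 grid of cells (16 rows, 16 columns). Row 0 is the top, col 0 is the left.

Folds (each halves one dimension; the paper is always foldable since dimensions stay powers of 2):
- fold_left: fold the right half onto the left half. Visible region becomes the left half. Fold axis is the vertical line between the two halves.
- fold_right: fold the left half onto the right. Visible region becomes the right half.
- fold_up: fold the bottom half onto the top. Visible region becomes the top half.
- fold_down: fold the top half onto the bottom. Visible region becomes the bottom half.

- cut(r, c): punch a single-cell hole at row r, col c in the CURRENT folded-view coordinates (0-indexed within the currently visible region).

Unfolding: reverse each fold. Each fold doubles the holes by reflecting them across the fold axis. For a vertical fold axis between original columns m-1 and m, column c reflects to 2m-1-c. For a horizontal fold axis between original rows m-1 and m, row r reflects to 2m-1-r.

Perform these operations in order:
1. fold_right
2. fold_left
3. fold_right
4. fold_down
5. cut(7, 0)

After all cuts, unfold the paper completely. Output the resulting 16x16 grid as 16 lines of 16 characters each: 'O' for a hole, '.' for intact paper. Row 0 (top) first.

Answer: .OO..OO..OO..OO.
................
................
................
................
................
................
................
................
................
................
................
................
................
................
.OO..OO..OO..OO.

Derivation:
Op 1 fold_right: fold axis v@8; visible region now rows[0,16) x cols[8,16) = 16x8
Op 2 fold_left: fold axis v@12; visible region now rows[0,16) x cols[8,12) = 16x4
Op 3 fold_right: fold axis v@10; visible region now rows[0,16) x cols[10,12) = 16x2
Op 4 fold_down: fold axis h@8; visible region now rows[8,16) x cols[10,12) = 8x2
Op 5 cut(7, 0): punch at orig (15,10); cuts so far [(15, 10)]; region rows[8,16) x cols[10,12) = 8x2
Unfold 1 (reflect across h@8): 2 holes -> [(0, 10), (15, 10)]
Unfold 2 (reflect across v@10): 4 holes -> [(0, 9), (0, 10), (15, 9), (15, 10)]
Unfold 3 (reflect across v@12): 8 holes -> [(0, 9), (0, 10), (0, 13), (0, 14), (15, 9), (15, 10), (15, 13), (15, 14)]
Unfold 4 (reflect across v@8): 16 holes -> [(0, 1), (0, 2), (0, 5), (0, 6), (0, 9), (0, 10), (0, 13), (0, 14), (15, 1), (15, 2), (15, 5), (15, 6), (15, 9), (15, 10), (15, 13), (15, 14)]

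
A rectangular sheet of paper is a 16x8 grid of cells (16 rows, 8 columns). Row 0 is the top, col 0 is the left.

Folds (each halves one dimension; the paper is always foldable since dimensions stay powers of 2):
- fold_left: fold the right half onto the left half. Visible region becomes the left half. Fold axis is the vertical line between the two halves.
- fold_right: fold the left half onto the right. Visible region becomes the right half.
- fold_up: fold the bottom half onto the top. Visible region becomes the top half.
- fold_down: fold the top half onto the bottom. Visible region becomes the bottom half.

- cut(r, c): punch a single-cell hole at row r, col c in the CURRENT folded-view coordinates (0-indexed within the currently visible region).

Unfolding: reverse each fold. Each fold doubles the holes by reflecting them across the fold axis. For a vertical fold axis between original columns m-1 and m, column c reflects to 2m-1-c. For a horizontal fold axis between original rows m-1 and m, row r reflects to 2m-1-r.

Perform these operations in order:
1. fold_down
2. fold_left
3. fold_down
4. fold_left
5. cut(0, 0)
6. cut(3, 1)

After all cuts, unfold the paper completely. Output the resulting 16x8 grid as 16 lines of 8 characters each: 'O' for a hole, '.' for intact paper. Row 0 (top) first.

Op 1 fold_down: fold axis h@8; visible region now rows[8,16) x cols[0,8) = 8x8
Op 2 fold_left: fold axis v@4; visible region now rows[8,16) x cols[0,4) = 8x4
Op 3 fold_down: fold axis h@12; visible region now rows[12,16) x cols[0,4) = 4x4
Op 4 fold_left: fold axis v@2; visible region now rows[12,16) x cols[0,2) = 4x2
Op 5 cut(0, 0): punch at orig (12,0); cuts so far [(12, 0)]; region rows[12,16) x cols[0,2) = 4x2
Op 6 cut(3, 1): punch at orig (15,1); cuts so far [(12, 0), (15, 1)]; region rows[12,16) x cols[0,2) = 4x2
Unfold 1 (reflect across v@2): 4 holes -> [(12, 0), (12, 3), (15, 1), (15, 2)]
Unfold 2 (reflect across h@12): 8 holes -> [(8, 1), (8, 2), (11, 0), (11, 3), (12, 0), (12, 3), (15, 1), (15, 2)]
Unfold 3 (reflect across v@4): 16 holes -> [(8, 1), (8, 2), (8, 5), (8, 6), (11, 0), (11, 3), (11, 4), (11, 7), (12, 0), (12, 3), (12, 4), (12, 7), (15, 1), (15, 2), (15, 5), (15, 6)]
Unfold 4 (reflect across h@8): 32 holes -> [(0, 1), (0, 2), (0, 5), (0, 6), (3, 0), (3, 3), (3, 4), (3, 7), (4, 0), (4, 3), (4, 4), (4, 7), (7, 1), (7, 2), (7, 5), (7, 6), (8, 1), (8, 2), (8, 5), (8, 6), (11, 0), (11, 3), (11, 4), (11, 7), (12, 0), (12, 3), (12, 4), (12, 7), (15, 1), (15, 2), (15, 5), (15, 6)]

Answer: .OO..OO.
........
........
O..OO..O
O..OO..O
........
........
.OO..OO.
.OO..OO.
........
........
O..OO..O
O..OO..O
........
........
.OO..OO.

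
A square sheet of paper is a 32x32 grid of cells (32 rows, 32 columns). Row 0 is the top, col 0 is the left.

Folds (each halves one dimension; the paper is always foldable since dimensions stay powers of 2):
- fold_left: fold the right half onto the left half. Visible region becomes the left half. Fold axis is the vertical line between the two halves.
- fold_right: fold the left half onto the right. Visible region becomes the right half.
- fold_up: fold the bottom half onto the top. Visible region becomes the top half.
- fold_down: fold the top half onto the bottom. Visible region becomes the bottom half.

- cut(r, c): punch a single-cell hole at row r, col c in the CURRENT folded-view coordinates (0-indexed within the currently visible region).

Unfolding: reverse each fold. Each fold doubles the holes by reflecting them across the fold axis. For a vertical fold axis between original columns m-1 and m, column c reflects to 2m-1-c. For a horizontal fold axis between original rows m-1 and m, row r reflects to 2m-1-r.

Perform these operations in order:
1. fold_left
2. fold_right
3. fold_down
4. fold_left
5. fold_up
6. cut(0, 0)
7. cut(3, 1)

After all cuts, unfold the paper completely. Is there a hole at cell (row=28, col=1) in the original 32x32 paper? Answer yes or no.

Answer: yes

Derivation:
Op 1 fold_left: fold axis v@16; visible region now rows[0,32) x cols[0,16) = 32x16
Op 2 fold_right: fold axis v@8; visible region now rows[0,32) x cols[8,16) = 32x8
Op 3 fold_down: fold axis h@16; visible region now rows[16,32) x cols[8,16) = 16x8
Op 4 fold_left: fold axis v@12; visible region now rows[16,32) x cols[8,12) = 16x4
Op 5 fold_up: fold axis h@24; visible region now rows[16,24) x cols[8,12) = 8x4
Op 6 cut(0, 0): punch at orig (16,8); cuts so far [(16, 8)]; region rows[16,24) x cols[8,12) = 8x4
Op 7 cut(3, 1): punch at orig (19,9); cuts so far [(16, 8), (19, 9)]; region rows[16,24) x cols[8,12) = 8x4
Unfold 1 (reflect across h@24): 4 holes -> [(16, 8), (19, 9), (28, 9), (31, 8)]
Unfold 2 (reflect across v@12): 8 holes -> [(16, 8), (16, 15), (19, 9), (19, 14), (28, 9), (28, 14), (31, 8), (31, 15)]
Unfold 3 (reflect across h@16): 16 holes -> [(0, 8), (0, 15), (3, 9), (3, 14), (12, 9), (12, 14), (15, 8), (15, 15), (16, 8), (16, 15), (19, 9), (19, 14), (28, 9), (28, 14), (31, 8), (31, 15)]
Unfold 4 (reflect across v@8): 32 holes -> [(0, 0), (0, 7), (0, 8), (0, 15), (3, 1), (3, 6), (3, 9), (3, 14), (12, 1), (12, 6), (12, 9), (12, 14), (15, 0), (15, 7), (15, 8), (15, 15), (16, 0), (16, 7), (16, 8), (16, 15), (19, 1), (19, 6), (19, 9), (19, 14), (28, 1), (28, 6), (28, 9), (28, 14), (31, 0), (31, 7), (31, 8), (31, 15)]
Unfold 5 (reflect across v@16): 64 holes -> [(0, 0), (0, 7), (0, 8), (0, 15), (0, 16), (0, 23), (0, 24), (0, 31), (3, 1), (3, 6), (3, 9), (3, 14), (3, 17), (3, 22), (3, 25), (3, 30), (12, 1), (12, 6), (12, 9), (12, 14), (12, 17), (12, 22), (12, 25), (12, 30), (15, 0), (15, 7), (15, 8), (15, 15), (15, 16), (15, 23), (15, 24), (15, 31), (16, 0), (16, 7), (16, 8), (16, 15), (16, 16), (16, 23), (16, 24), (16, 31), (19, 1), (19, 6), (19, 9), (19, 14), (19, 17), (19, 22), (19, 25), (19, 30), (28, 1), (28, 6), (28, 9), (28, 14), (28, 17), (28, 22), (28, 25), (28, 30), (31, 0), (31, 7), (31, 8), (31, 15), (31, 16), (31, 23), (31, 24), (31, 31)]
Holes: [(0, 0), (0, 7), (0, 8), (0, 15), (0, 16), (0, 23), (0, 24), (0, 31), (3, 1), (3, 6), (3, 9), (3, 14), (3, 17), (3, 22), (3, 25), (3, 30), (12, 1), (12, 6), (12, 9), (12, 14), (12, 17), (12, 22), (12, 25), (12, 30), (15, 0), (15, 7), (15, 8), (15, 15), (15, 16), (15, 23), (15, 24), (15, 31), (16, 0), (16, 7), (16, 8), (16, 15), (16, 16), (16, 23), (16, 24), (16, 31), (19, 1), (19, 6), (19, 9), (19, 14), (19, 17), (19, 22), (19, 25), (19, 30), (28, 1), (28, 6), (28, 9), (28, 14), (28, 17), (28, 22), (28, 25), (28, 30), (31, 0), (31, 7), (31, 8), (31, 15), (31, 16), (31, 23), (31, 24), (31, 31)]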